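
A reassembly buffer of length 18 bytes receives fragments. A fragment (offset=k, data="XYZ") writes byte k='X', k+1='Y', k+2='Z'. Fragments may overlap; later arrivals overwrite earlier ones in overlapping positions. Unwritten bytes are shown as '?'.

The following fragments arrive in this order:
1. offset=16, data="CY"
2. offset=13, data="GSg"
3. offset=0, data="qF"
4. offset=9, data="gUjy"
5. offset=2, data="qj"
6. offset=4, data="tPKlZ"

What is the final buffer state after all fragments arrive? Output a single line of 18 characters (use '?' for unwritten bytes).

Fragment 1: offset=16 data="CY" -> buffer=????????????????CY
Fragment 2: offset=13 data="GSg" -> buffer=?????????????GSgCY
Fragment 3: offset=0 data="qF" -> buffer=qF???????????GSgCY
Fragment 4: offset=9 data="gUjy" -> buffer=qF???????gUjyGSgCY
Fragment 5: offset=2 data="qj" -> buffer=qFqj?????gUjyGSgCY
Fragment 6: offset=4 data="tPKlZ" -> buffer=qFqjtPKlZgUjyGSgCY

Answer: qFqjtPKlZgUjyGSgCY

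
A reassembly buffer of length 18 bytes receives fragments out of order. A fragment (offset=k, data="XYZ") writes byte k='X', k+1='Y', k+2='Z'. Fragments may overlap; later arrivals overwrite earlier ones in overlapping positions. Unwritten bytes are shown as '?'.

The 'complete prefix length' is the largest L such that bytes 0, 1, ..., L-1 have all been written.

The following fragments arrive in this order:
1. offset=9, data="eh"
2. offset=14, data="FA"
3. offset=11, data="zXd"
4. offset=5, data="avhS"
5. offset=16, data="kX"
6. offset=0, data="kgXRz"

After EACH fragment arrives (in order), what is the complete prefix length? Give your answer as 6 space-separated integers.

Fragment 1: offset=9 data="eh" -> buffer=?????????eh??????? -> prefix_len=0
Fragment 2: offset=14 data="FA" -> buffer=?????????eh???FA?? -> prefix_len=0
Fragment 3: offset=11 data="zXd" -> buffer=?????????ehzXdFA?? -> prefix_len=0
Fragment 4: offset=5 data="avhS" -> buffer=?????avhSehzXdFA?? -> prefix_len=0
Fragment 5: offset=16 data="kX" -> buffer=?????avhSehzXdFAkX -> prefix_len=0
Fragment 6: offset=0 data="kgXRz" -> buffer=kgXRzavhSehzXdFAkX -> prefix_len=18

Answer: 0 0 0 0 0 18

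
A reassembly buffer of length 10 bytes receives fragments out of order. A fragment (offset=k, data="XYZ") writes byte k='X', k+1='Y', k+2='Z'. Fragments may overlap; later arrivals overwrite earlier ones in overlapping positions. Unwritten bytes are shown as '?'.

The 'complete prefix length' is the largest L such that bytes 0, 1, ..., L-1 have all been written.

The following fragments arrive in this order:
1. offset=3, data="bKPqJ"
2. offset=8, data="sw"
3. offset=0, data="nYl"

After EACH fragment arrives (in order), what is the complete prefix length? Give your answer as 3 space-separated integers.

Fragment 1: offset=3 data="bKPqJ" -> buffer=???bKPqJ?? -> prefix_len=0
Fragment 2: offset=8 data="sw" -> buffer=???bKPqJsw -> prefix_len=0
Fragment 3: offset=0 data="nYl" -> buffer=nYlbKPqJsw -> prefix_len=10

Answer: 0 0 10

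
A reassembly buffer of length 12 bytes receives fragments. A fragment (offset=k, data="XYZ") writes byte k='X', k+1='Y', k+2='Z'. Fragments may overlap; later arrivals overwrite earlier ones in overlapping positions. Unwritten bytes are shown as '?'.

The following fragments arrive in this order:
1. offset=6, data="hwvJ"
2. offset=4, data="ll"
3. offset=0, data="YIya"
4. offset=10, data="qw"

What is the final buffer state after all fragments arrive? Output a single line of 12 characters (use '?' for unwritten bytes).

Answer: YIyallhwvJqw

Derivation:
Fragment 1: offset=6 data="hwvJ" -> buffer=??????hwvJ??
Fragment 2: offset=4 data="ll" -> buffer=????llhwvJ??
Fragment 3: offset=0 data="YIya" -> buffer=YIyallhwvJ??
Fragment 4: offset=10 data="qw" -> buffer=YIyallhwvJqw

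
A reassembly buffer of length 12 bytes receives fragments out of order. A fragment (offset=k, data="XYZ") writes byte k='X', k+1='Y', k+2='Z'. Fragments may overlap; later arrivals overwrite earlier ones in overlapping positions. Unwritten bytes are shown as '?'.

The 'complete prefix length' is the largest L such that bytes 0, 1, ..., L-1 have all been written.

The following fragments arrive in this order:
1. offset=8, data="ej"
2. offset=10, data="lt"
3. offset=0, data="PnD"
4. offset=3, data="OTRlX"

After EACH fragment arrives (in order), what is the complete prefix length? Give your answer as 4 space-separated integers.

Fragment 1: offset=8 data="ej" -> buffer=????????ej?? -> prefix_len=0
Fragment 2: offset=10 data="lt" -> buffer=????????ejlt -> prefix_len=0
Fragment 3: offset=0 data="PnD" -> buffer=PnD?????ejlt -> prefix_len=3
Fragment 4: offset=3 data="OTRlX" -> buffer=PnDOTRlXejlt -> prefix_len=12

Answer: 0 0 3 12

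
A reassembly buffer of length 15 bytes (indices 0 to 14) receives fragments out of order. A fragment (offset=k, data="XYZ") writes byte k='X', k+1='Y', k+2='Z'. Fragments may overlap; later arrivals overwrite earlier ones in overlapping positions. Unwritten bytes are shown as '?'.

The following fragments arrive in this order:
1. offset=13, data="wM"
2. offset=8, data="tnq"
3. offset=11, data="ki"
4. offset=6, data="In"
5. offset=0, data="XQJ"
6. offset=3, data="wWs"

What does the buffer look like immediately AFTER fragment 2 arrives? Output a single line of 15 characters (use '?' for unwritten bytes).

Fragment 1: offset=13 data="wM" -> buffer=?????????????wM
Fragment 2: offset=8 data="tnq" -> buffer=????????tnq??wM

Answer: ????????tnq??wM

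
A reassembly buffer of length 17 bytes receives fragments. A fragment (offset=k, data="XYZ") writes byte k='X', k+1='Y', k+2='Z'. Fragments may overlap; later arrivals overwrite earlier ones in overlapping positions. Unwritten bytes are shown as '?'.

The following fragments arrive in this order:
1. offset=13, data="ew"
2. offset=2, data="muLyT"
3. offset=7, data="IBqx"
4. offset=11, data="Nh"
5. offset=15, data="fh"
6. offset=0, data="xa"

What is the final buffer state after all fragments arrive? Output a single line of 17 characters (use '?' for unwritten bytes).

Fragment 1: offset=13 data="ew" -> buffer=?????????????ew??
Fragment 2: offset=2 data="muLyT" -> buffer=??muLyT??????ew??
Fragment 3: offset=7 data="IBqx" -> buffer=??muLyTIBqx??ew??
Fragment 4: offset=11 data="Nh" -> buffer=??muLyTIBqxNhew??
Fragment 5: offset=15 data="fh" -> buffer=??muLyTIBqxNhewfh
Fragment 6: offset=0 data="xa" -> buffer=xamuLyTIBqxNhewfh

Answer: xamuLyTIBqxNhewfh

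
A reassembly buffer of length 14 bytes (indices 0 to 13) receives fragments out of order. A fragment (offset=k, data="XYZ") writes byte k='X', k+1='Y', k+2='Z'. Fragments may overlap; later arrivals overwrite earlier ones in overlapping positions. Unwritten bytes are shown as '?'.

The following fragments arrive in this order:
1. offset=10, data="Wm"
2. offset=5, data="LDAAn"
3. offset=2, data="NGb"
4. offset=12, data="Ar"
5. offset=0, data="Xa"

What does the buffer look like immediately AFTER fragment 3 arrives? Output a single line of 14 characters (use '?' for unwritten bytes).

Fragment 1: offset=10 data="Wm" -> buffer=??????????Wm??
Fragment 2: offset=5 data="LDAAn" -> buffer=?????LDAAnWm??
Fragment 3: offset=2 data="NGb" -> buffer=??NGbLDAAnWm??

Answer: ??NGbLDAAnWm??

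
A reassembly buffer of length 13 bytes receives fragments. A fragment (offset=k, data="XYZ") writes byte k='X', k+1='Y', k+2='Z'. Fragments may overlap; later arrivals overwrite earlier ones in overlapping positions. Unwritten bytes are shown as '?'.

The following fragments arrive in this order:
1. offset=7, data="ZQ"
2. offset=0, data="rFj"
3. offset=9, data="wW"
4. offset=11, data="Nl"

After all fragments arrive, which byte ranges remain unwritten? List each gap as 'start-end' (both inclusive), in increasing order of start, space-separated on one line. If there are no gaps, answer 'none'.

Answer: 3-6

Derivation:
Fragment 1: offset=7 len=2
Fragment 2: offset=0 len=3
Fragment 3: offset=9 len=2
Fragment 4: offset=11 len=2
Gaps: 3-6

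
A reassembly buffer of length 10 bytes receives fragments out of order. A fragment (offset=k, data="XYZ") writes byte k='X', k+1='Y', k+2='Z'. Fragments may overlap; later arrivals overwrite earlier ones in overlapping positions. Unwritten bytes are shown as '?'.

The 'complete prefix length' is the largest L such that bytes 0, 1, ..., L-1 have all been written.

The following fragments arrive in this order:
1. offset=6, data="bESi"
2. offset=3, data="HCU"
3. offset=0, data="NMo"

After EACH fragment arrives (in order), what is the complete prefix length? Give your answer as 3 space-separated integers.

Fragment 1: offset=6 data="bESi" -> buffer=??????bESi -> prefix_len=0
Fragment 2: offset=3 data="HCU" -> buffer=???HCUbESi -> prefix_len=0
Fragment 3: offset=0 data="NMo" -> buffer=NMoHCUbESi -> prefix_len=10

Answer: 0 0 10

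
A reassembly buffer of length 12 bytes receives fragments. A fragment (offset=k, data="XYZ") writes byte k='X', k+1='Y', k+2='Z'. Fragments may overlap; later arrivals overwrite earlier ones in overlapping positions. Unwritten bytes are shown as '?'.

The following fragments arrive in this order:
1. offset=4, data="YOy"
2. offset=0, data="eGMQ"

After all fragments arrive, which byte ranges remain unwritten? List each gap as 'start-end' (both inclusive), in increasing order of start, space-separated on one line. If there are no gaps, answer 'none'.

Fragment 1: offset=4 len=3
Fragment 2: offset=0 len=4
Gaps: 7-11

Answer: 7-11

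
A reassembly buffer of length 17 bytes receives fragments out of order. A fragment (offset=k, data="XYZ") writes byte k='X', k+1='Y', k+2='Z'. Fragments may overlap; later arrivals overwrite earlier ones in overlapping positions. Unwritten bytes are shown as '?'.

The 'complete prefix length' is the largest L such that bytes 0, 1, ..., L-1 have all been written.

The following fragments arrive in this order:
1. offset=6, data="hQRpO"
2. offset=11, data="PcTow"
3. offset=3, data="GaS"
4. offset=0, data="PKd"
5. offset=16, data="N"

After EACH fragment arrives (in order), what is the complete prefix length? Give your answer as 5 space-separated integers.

Answer: 0 0 0 16 17

Derivation:
Fragment 1: offset=6 data="hQRpO" -> buffer=??????hQRpO?????? -> prefix_len=0
Fragment 2: offset=11 data="PcTow" -> buffer=??????hQRpOPcTow? -> prefix_len=0
Fragment 3: offset=3 data="GaS" -> buffer=???GaShQRpOPcTow? -> prefix_len=0
Fragment 4: offset=0 data="PKd" -> buffer=PKdGaShQRpOPcTow? -> prefix_len=16
Fragment 5: offset=16 data="N" -> buffer=PKdGaShQRpOPcTowN -> prefix_len=17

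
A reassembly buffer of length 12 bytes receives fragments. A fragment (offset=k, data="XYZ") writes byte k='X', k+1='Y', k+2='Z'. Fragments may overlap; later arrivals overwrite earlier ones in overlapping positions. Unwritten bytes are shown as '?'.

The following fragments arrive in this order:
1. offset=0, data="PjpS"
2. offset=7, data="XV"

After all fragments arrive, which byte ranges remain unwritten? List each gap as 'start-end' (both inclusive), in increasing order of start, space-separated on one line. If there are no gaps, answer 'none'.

Fragment 1: offset=0 len=4
Fragment 2: offset=7 len=2
Gaps: 4-6 9-11

Answer: 4-6 9-11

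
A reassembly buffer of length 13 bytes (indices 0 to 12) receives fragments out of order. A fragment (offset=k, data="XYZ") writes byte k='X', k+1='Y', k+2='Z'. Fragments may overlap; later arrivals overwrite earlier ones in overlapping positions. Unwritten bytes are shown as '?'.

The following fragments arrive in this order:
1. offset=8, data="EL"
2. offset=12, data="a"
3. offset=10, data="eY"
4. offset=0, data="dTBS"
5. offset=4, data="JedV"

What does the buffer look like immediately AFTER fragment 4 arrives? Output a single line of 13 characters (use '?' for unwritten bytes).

Fragment 1: offset=8 data="EL" -> buffer=????????EL???
Fragment 2: offset=12 data="a" -> buffer=????????EL??a
Fragment 3: offset=10 data="eY" -> buffer=????????ELeYa
Fragment 4: offset=0 data="dTBS" -> buffer=dTBS????ELeYa

Answer: dTBS????ELeYa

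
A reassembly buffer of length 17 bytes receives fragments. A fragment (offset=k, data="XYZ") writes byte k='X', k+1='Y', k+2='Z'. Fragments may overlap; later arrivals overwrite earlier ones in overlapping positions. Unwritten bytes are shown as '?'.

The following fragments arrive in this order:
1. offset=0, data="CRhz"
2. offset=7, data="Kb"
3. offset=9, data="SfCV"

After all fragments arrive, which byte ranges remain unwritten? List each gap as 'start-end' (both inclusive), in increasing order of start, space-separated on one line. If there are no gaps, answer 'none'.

Answer: 4-6 13-16

Derivation:
Fragment 1: offset=0 len=4
Fragment 2: offset=7 len=2
Fragment 3: offset=9 len=4
Gaps: 4-6 13-16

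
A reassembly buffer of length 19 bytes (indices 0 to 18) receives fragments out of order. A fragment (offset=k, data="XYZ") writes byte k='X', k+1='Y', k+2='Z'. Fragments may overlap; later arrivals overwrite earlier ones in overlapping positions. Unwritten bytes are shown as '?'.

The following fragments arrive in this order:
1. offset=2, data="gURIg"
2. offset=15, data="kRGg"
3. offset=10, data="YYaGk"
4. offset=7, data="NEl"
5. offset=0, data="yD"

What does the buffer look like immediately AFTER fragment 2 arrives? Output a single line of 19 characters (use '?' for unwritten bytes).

Fragment 1: offset=2 data="gURIg" -> buffer=??gURIg????????????
Fragment 2: offset=15 data="kRGg" -> buffer=??gURIg????????kRGg

Answer: ??gURIg????????kRGg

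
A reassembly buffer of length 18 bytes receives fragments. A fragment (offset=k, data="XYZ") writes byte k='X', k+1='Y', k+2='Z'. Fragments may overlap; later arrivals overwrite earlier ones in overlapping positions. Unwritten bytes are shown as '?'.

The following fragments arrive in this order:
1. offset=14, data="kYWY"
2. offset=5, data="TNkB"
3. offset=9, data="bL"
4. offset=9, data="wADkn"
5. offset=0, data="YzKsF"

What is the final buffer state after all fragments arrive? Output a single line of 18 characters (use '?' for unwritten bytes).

Fragment 1: offset=14 data="kYWY" -> buffer=??????????????kYWY
Fragment 2: offset=5 data="TNkB" -> buffer=?????TNkB?????kYWY
Fragment 3: offset=9 data="bL" -> buffer=?????TNkBbL???kYWY
Fragment 4: offset=9 data="wADkn" -> buffer=?????TNkBwADknkYWY
Fragment 5: offset=0 data="YzKsF" -> buffer=YzKsFTNkBwADknkYWY

Answer: YzKsFTNkBwADknkYWY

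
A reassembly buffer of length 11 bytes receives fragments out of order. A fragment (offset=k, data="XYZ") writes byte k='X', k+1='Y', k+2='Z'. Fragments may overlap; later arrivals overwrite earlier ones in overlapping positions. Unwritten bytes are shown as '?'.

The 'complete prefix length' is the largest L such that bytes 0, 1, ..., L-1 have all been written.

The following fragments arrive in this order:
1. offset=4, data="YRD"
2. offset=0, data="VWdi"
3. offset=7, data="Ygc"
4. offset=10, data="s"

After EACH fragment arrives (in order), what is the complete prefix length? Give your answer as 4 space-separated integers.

Fragment 1: offset=4 data="YRD" -> buffer=????YRD???? -> prefix_len=0
Fragment 2: offset=0 data="VWdi" -> buffer=VWdiYRD???? -> prefix_len=7
Fragment 3: offset=7 data="Ygc" -> buffer=VWdiYRDYgc? -> prefix_len=10
Fragment 4: offset=10 data="s" -> buffer=VWdiYRDYgcs -> prefix_len=11

Answer: 0 7 10 11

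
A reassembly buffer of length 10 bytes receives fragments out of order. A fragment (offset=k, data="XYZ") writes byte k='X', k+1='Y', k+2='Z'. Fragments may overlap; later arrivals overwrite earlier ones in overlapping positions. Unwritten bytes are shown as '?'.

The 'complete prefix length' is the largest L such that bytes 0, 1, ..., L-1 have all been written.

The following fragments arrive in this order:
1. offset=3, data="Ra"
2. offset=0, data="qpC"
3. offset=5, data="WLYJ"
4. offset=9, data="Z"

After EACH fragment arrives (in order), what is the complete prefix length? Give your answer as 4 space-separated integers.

Fragment 1: offset=3 data="Ra" -> buffer=???Ra????? -> prefix_len=0
Fragment 2: offset=0 data="qpC" -> buffer=qpCRa????? -> prefix_len=5
Fragment 3: offset=5 data="WLYJ" -> buffer=qpCRaWLYJ? -> prefix_len=9
Fragment 4: offset=9 data="Z" -> buffer=qpCRaWLYJZ -> prefix_len=10

Answer: 0 5 9 10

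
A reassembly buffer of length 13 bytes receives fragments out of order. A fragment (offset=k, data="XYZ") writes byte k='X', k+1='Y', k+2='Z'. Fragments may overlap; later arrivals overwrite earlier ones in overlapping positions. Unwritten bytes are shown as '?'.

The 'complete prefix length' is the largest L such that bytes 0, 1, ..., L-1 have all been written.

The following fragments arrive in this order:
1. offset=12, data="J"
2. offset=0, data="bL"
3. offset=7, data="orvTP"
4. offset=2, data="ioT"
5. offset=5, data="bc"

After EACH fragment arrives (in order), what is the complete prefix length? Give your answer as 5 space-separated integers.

Fragment 1: offset=12 data="J" -> buffer=????????????J -> prefix_len=0
Fragment 2: offset=0 data="bL" -> buffer=bL??????????J -> prefix_len=2
Fragment 3: offset=7 data="orvTP" -> buffer=bL?????orvTPJ -> prefix_len=2
Fragment 4: offset=2 data="ioT" -> buffer=bLioT??orvTPJ -> prefix_len=5
Fragment 5: offset=5 data="bc" -> buffer=bLioTbcorvTPJ -> prefix_len=13

Answer: 0 2 2 5 13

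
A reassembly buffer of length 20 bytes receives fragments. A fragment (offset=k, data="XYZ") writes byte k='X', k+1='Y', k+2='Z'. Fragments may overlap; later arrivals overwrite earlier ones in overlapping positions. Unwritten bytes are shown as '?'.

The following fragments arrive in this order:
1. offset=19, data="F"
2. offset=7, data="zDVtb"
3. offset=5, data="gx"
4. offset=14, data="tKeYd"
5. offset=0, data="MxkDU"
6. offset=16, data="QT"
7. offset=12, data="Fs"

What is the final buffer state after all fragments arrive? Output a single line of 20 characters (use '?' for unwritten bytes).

Answer: MxkDUgxzDVtbFstKQTdF

Derivation:
Fragment 1: offset=19 data="F" -> buffer=???????????????????F
Fragment 2: offset=7 data="zDVtb" -> buffer=???????zDVtb???????F
Fragment 3: offset=5 data="gx" -> buffer=?????gxzDVtb???????F
Fragment 4: offset=14 data="tKeYd" -> buffer=?????gxzDVtb??tKeYdF
Fragment 5: offset=0 data="MxkDU" -> buffer=MxkDUgxzDVtb??tKeYdF
Fragment 6: offset=16 data="QT" -> buffer=MxkDUgxzDVtb??tKQTdF
Fragment 7: offset=12 data="Fs" -> buffer=MxkDUgxzDVtbFstKQTdF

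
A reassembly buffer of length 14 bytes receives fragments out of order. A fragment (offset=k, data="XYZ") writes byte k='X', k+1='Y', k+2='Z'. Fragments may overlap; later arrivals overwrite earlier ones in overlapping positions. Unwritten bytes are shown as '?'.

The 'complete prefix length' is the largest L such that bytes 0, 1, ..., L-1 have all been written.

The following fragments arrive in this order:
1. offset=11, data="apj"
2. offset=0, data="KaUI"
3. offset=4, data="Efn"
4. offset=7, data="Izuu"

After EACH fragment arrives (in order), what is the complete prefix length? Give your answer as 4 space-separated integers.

Fragment 1: offset=11 data="apj" -> buffer=???????????apj -> prefix_len=0
Fragment 2: offset=0 data="KaUI" -> buffer=KaUI???????apj -> prefix_len=4
Fragment 3: offset=4 data="Efn" -> buffer=KaUIEfn????apj -> prefix_len=7
Fragment 4: offset=7 data="Izuu" -> buffer=KaUIEfnIzuuapj -> prefix_len=14

Answer: 0 4 7 14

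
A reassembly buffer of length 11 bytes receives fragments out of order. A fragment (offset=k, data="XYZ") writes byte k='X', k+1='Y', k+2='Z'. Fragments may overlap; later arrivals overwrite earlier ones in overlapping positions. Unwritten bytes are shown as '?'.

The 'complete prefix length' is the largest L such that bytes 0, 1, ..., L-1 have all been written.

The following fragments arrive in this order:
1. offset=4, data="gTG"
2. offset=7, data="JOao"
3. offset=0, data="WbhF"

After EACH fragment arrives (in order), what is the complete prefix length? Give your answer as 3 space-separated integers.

Fragment 1: offset=4 data="gTG" -> buffer=????gTG???? -> prefix_len=0
Fragment 2: offset=7 data="JOao" -> buffer=????gTGJOao -> prefix_len=0
Fragment 3: offset=0 data="WbhF" -> buffer=WbhFgTGJOao -> prefix_len=11

Answer: 0 0 11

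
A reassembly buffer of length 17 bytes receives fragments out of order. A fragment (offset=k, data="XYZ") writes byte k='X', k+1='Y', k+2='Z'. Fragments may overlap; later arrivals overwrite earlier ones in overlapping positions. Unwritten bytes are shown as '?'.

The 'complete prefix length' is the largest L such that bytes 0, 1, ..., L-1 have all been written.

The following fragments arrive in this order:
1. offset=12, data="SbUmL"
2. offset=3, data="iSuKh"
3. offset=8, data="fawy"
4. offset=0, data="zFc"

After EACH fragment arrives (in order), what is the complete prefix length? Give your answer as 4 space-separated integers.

Answer: 0 0 0 17

Derivation:
Fragment 1: offset=12 data="SbUmL" -> buffer=????????????SbUmL -> prefix_len=0
Fragment 2: offset=3 data="iSuKh" -> buffer=???iSuKh????SbUmL -> prefix_len=0
Fragment 3: offset=8 data="fawy" -> buffer=???iSuKhfawySbUmL -> prefix_len=0
Fragment 4: offset=0 data="zFc" -> buffer=zFciSuKhfawySbUmL -> prefix_len=17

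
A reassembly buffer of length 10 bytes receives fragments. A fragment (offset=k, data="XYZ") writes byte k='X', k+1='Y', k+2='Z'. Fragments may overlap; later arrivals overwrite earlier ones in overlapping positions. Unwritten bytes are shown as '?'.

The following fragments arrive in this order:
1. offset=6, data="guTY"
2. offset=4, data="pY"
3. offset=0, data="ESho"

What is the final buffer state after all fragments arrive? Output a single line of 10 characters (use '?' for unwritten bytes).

Fragment 1: offset=6 data="guTY" -> buffer=??????guTY
Fragment 2: offset=4 data="pY" -> buffer=????pYguTY
Fragment 3: offset=0 data="ESho" -> buffer=EShopYguTY

Answer: EShopYguTY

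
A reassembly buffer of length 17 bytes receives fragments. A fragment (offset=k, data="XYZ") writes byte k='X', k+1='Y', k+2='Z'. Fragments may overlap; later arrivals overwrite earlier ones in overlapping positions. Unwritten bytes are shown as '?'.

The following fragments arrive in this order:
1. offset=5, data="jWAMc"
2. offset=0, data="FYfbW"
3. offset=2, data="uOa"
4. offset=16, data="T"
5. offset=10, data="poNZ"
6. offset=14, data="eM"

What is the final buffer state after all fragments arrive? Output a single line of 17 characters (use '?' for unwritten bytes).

Fragment 1: offset=5 data="jWAMc" -> buffer=?????jWAMc???????
Fragment 2: offset=0 data="FYfbW" -> buffer=FYfbWjWAMc???????
Fragment 3: offset=2 data="uOa" -> buffer=FYuOajWAMc???????
Fragment 4: offset=16 data="T" -> buffer=FYuOajWAMc??????T
Fragment 5: offset=10 data="poNZ" -> buffer=FYuOajWAMcpoNZ??T
Fragment 6: offset=14 data="eM" -> buffer=FYuOajWAMcpoNZeMT

Answer: FYuOajWAMcpoNZeMT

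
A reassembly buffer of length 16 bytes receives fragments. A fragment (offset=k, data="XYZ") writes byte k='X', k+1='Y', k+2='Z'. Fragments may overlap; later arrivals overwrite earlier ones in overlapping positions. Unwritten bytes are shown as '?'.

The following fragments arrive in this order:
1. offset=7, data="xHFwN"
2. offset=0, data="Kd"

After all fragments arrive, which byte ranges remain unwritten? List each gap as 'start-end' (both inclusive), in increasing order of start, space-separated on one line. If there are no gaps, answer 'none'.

Fragment 1: offset=7 len=5
Fragment 2: offset=0 len=2
Gaps: 2-6 12-15

Answer: 2-6 12-15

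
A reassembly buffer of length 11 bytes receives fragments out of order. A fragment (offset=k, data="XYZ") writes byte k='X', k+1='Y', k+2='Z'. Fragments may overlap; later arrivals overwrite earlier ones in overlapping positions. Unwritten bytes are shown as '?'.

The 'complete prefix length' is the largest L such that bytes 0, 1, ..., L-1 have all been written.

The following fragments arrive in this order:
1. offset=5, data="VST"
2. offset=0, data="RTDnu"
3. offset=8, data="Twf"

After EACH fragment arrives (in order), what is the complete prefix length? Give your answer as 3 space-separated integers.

Fragment 1: offset=5 data="VST" -> buffer=?????VST??? -> prefix_len=0
Fragment 2: offset=0 data="RTDnu" -> buffer=RTDnuVST??? -> prefix_len=8
Fragment 3: offset=8 data="Twf" -> buffer=RTDnuVSTTwf -> prefix_len=11

Answer: 0 8 11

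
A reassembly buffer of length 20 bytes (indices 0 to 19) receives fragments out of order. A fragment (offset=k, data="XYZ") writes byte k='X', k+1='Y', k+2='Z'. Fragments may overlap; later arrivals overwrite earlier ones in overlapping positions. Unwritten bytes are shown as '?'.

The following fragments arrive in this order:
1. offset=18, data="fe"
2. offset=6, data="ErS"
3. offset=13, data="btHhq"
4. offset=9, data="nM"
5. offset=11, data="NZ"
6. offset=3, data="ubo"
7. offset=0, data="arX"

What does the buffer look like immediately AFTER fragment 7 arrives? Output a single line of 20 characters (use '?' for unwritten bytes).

Answer: arXuboErSnMNZbtHhqfe

Derivation:
Fragment 1: offset=18 data="fe" -> buffer=??????????????????fe
Fragment 2: offset=6 data="ErS" -> buffer=??????ErS?????????fe
Fragment 3: offset=13 data="btHhq" -> buffer=??????ErS????btHhqfe
Fragment 4: offset=9 data="nM" -> buffer=??????ErSnM??btHhqfe
Fragment 5: offset=11 data="NZ" -> buffer=??????ErSnMNZbtHhqfe
Fragment 6: offset=3 data="ubo" -> buffer=???uboErSnMNZbtHhqfe
Fragment 7: offset=0 data="arX" -> buffer=arXuboErSnMNZbtHhqfe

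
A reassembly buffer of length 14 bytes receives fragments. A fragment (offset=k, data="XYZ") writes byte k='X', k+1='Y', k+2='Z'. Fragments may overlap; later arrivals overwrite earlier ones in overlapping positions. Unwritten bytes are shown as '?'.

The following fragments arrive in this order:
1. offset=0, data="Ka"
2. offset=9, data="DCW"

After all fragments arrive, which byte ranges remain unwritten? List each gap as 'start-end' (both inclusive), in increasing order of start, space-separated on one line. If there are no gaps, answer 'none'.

Fragment 1: offset=0 len=2
Fragment 2: offset=9 len=3
Gaps: 2-8 12-13

Answer: 2-8 12-13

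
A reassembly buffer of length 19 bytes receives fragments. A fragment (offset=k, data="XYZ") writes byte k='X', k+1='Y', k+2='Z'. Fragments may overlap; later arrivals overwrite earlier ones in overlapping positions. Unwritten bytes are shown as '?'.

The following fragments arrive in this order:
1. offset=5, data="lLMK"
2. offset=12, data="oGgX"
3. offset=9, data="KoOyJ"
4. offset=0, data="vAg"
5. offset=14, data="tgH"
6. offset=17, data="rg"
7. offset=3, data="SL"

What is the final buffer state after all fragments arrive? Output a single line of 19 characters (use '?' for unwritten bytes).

Answer: vAgSLlLMKKoOyJtgHrg

Derivation:
Fragment 1: offset=5 data="lLMK" -> buffer=?????lLMK??????????
Fragment 2: offset=12 data="oGgX" -> buffer=?????lLMK???oGgX???
Fragment 3: offset=9 data="KoOyJ" -> buffer=?????lLMKKoOyJgX???
Fragment 4: offset=0 data="vAg" -> buffer=vAg??lLMKKoOyJgX???
Fragment 5: offset=14 data="tgH" -> buffer=vAg??lLMKKoOyJtgH??
Fragment 6: offset=17 data="rg" -> buffer=vAg??lLMKKoOyJtgHrg
Fragment 7: offset=3 data="SL" -> buffer=vAgSLlLMKKoOyJtgHrg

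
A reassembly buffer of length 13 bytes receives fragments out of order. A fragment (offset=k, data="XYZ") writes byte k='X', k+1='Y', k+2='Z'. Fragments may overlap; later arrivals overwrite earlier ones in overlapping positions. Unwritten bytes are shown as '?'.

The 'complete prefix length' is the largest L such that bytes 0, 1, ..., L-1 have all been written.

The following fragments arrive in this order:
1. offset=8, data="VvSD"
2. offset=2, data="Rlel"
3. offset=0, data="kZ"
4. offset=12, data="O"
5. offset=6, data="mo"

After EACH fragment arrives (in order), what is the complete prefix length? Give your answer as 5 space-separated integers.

Answer: 0 0 6 6 13

Derivation:
Fragment 1: offset=8 data="VvSD" -> buffer=????????VvSD? -> prefix_len=0
Fragment 2: offset=2 data="Rlel" -> buffer=??Rlel??VvSD? -> prefix_len=0
Fragment 3: offset=0 data="kZ" -> buffer=kZRlel??VvSD? -> prefix_len=6
Fragment 4: offset=12 data="O" -> buffer=kZRlel??VvSDO -> prefix_len=6
Fragment 5: offset=6 data="mo" -> buffer=kZRlelmoVvSDO -> prefix_len=13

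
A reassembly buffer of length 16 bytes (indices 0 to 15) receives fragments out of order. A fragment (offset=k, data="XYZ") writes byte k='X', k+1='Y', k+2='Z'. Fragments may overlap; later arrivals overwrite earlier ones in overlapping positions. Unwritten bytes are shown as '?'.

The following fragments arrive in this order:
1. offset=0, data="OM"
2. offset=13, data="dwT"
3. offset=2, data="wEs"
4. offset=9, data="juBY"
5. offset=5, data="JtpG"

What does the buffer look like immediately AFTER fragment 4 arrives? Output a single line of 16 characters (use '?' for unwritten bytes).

Fragment 1: offset=0 data="OM" -> buffer=OM??????????????
Fragment 2: offset=13 data="dwT" -> buffer=OM???????????dwT
Fragment 3: offset=2 data="wEs" -> buffer=OMwEs????????dwT
Fragment 4: offset=9 data="juBY" -> buffer=OMwEs????juBYdwT

Answer: OMwEs????juBYdwT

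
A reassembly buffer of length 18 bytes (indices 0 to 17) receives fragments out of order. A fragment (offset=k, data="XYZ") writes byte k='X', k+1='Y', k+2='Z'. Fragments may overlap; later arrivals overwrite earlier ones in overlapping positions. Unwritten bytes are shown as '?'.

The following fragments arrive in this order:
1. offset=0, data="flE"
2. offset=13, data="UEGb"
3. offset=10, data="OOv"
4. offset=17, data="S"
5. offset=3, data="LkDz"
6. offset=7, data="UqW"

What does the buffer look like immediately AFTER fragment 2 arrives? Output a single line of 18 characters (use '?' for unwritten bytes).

Fragment 1: offset=0 data="flE" -> buffer=flE???????????????
Fragment 2: offset=13 data="UEGb" -> buffer=flE??????????UEGb?

Answer: flE??????????UEGb?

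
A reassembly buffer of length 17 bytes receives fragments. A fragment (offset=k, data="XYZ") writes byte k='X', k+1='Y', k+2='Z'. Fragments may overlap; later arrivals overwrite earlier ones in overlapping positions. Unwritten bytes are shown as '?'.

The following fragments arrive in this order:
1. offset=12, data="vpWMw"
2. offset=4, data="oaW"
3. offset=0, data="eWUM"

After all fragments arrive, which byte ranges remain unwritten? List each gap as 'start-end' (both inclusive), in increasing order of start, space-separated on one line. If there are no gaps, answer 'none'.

Fragment 1: offset=12 len=5
Fragment 2: offset=4 len=3
Fragment 3: offset=0 len=4
Gaps: 7-11

Answer: 7-11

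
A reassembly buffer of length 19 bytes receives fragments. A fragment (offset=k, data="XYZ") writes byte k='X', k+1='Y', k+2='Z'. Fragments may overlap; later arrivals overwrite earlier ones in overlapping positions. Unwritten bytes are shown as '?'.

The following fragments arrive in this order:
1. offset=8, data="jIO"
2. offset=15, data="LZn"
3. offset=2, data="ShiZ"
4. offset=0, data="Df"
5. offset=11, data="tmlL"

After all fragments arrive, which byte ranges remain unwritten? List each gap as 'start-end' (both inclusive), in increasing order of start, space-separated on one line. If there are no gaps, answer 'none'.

Answer: 6-7 18-18

Derivation:
Fragment 1: offset=8 len=3
Fragment 2: offset=15 len=3
Fragment 3: offset=2 len=4
Fragment 4: offset=0 len=2
Fragment 5: offset=11 len=4
Gaps: 6-7 18-18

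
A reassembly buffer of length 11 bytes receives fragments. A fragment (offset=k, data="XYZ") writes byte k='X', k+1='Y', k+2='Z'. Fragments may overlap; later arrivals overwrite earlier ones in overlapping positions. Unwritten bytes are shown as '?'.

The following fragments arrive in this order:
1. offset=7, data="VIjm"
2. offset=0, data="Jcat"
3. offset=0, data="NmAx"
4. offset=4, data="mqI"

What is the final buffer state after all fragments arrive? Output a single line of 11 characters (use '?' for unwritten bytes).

Answer: NmAxmqIVIjm

Derivation:
Fragment 1: offset=7 data="VIjm" -> buffer=???????VIjm
Fragment 2: offset=0 data="Jcat" -> buffer=Jcat???VIjm
Fragment 3: offset=0 data="NmAx" -> buffer=NmAx???VIjm
Fragment 4: offset=4 data="mqI" -> buffer=NmAxmqIVIjm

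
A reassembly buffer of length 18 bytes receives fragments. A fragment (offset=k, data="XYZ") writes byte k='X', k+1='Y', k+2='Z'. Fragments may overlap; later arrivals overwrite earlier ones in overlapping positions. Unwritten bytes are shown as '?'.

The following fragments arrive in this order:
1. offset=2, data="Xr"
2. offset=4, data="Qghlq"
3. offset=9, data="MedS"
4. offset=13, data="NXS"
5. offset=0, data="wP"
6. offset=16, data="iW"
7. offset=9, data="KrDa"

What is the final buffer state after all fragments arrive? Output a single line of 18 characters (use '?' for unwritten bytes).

Answer: wPXrQghlqKrDaNXSiW

Derivation:
Fragment 1: offset=2 data="Xr" -> buffer=??Xr??????????????
Fragment 2: offset=4 data="Qghlq" -> buffer=??XrQghlq?????????
Fragment 3: offset=9 data="MedS" -> buffer=??XrQghlqMedS?????
Fragment 4: offset=13 data="NXS" -> buffer=??XrQghlqMedSNXS??
Fragment 5: offset=0 data="wP" -> buffer=wPXrQghlqMedSNXS??
Fragment 6: offset=16 data="iW" -> buffer=wPXrQghlqMedSNXSiW
Fragment 7: offset=9 data="KrDa" -> buffer=wPXrQghlqKrDaNXSiW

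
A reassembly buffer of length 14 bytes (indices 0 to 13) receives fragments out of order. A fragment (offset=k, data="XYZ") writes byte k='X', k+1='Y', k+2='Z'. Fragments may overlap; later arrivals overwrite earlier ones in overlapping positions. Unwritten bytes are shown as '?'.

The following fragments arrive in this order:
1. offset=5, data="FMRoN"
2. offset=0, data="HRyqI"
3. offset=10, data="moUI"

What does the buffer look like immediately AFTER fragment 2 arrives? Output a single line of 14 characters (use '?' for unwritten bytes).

Fragment 1: offset=5 data="FMRoN" -> buffer=?????FMRoN????
Fragment 2: offset=0 data="HRyqI" -> buffer=HRyqIFMRoN????

Answer: HRyqIFMRoN????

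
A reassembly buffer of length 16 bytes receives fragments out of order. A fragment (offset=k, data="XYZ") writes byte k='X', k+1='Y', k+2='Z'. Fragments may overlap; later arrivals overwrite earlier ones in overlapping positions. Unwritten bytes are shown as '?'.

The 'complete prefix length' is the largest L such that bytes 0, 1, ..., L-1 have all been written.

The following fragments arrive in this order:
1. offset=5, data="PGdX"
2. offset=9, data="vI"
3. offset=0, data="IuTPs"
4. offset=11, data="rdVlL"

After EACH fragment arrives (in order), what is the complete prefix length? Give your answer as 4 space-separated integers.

Answer: 0 0 11 16

Derivation:
Fragment 1: offset=5 data="PGdX" -> buffer=?????PGdX??????? -> prefix_len=0
Fragment 2: offset=9 data="vI" -> buffer=?????PGdXvI????? -> prefix_len=0
Fragment 3: offset=0 data="IuTPs" -> buffer=IuTPsPGdXvI????? -> prefix_len=11
Fragment 4: offset=11 data="rdVlL" -> buffer=IuTPsPGdXvIrdVlL -> prefix_len=16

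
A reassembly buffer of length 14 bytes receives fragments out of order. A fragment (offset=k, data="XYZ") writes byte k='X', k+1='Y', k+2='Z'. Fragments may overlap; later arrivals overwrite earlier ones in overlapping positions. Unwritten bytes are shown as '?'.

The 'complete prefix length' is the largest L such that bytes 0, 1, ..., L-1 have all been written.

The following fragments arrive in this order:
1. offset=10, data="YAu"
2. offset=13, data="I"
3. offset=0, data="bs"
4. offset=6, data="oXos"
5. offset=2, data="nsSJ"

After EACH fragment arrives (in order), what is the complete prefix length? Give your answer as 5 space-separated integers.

Fragment 1: offset=10 data="YAu" -> buffer=??????????YAu? -> prefix_len=0
Fragment 2: offset=13 data="I" -> buffer=??????????YAuI -> prefix_len=0
Fragment 3: offset=0 data="bs" -> buffer=bs????????YAuI -> prefix_len=2
Fragment 4: offset=6 data="oXos" -> buffer=bs????oXosYAuI -> prefix_len=2
Fragment 5: offset=2 data="nsSJ" -> buffer=bsnsSJoXosYAuI -> prefix_len=14

Answer: 0 0 2 2 14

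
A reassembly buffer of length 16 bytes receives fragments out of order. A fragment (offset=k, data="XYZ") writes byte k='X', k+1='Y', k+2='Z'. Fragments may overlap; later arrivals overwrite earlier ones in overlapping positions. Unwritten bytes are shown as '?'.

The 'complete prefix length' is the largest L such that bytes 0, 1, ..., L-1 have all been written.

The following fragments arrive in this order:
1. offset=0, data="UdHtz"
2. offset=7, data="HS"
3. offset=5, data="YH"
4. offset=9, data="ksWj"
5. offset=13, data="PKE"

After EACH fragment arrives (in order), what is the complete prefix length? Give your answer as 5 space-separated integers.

Answer: 5 5 9 13 16

Derivation:
Fragment 1: offset=0 data="UdHtz" -> buffer=UdHtz??????????? -> prefix_len=5
Fragment 2: offset=7 data="HS" -> buffer=UdHtz??HS??????? -> prefix_len=5
Fragment 3: offset=5 data="YH" -> buffer=UdHtzYHHS??????? -> prefix_len=9
Fragment 4: offset=9 data="ksWj" -> buffer=UdHtzYHHSksWj??? -> prefix_len=13
Fragment 5: offset=13 data="PKE" -> buffer=UdHtzYHHSksWjPKE -> prefix_len=16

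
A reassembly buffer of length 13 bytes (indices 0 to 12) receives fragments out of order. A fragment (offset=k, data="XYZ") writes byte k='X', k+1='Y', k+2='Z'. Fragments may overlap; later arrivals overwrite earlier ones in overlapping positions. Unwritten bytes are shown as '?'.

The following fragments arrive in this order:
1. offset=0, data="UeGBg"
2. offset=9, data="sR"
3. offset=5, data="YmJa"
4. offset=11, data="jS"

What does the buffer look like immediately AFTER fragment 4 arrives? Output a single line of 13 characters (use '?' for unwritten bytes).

Answer: UeGBgYmJasRjS

Derivation:
Fragment 1: offset=0 data="UeGBg" -> buffer=UeGBg????????
Fragment 2: offset=9 data="sR" -> buffer=UeGBg????sR??
Fragment 3: offset=5 data="YmJa" -> buffer=UeGBgYmJasR??
Fragment 4: offset=11 data="jS" -> buffer=UeGBgYmJasRjS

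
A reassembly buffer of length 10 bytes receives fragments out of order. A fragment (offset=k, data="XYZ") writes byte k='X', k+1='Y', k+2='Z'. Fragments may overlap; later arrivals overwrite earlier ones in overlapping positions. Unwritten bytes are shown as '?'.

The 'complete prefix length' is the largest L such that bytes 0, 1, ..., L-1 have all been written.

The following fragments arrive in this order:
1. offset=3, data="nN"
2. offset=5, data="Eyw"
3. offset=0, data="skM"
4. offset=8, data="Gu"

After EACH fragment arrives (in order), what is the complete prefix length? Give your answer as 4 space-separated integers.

Answer: 0 0 8 10

Derivation:
Fragment 1: offset=3 data="nN" -> buffer=???nN????? -> prefix_len=0
Fragment 2: offset=5 data="Eyw" -> buffer=???nNEyw?? -> prefix_len=0
Fragment 3: offset=0 data="skM" -> buffer=skMnNEyw?? -> prefix_len=8
Fragment 4: offset=8 data="Gu" -> buffer=skMnNEywGu -> prefix_len=10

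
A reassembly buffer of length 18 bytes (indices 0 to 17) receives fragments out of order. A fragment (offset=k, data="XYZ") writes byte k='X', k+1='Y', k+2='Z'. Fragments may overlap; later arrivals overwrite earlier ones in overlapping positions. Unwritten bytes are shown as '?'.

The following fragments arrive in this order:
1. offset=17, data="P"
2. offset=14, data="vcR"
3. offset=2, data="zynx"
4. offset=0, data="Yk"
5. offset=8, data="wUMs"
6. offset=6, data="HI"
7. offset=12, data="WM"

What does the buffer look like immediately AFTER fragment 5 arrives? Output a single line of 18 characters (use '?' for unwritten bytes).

Fragment 1: offset=17 data="P" -> buffer=?????????????????P
Fragment 2: offset=14 data="vcR" -> buffer=??????????????vcRP
Fragment 3: offset=2 data="zynx" -> buffer=??zynx????????vcRP
Fragment 4: offset=0 data="Yk" -> buffer=Ykzynx????????vcRP
Fragment 5: offset=8 data="wUMs" -> buffer=Ykzynx??wUMs??vcRP

Answer: Ykzynx??wUMs??vcRP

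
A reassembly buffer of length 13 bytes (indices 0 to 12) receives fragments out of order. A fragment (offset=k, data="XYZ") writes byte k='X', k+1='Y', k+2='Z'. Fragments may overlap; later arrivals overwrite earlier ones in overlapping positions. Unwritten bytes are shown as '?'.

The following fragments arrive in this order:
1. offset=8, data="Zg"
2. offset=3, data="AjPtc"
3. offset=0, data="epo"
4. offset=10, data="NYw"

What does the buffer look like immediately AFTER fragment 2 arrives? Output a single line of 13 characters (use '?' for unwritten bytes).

Fragment 1: offset=8 data="Zg" -> buffer=????????Zg???
Fragment 2: offset=3 data="AjPtc" -> buffer=???AjPtcZg???

Answer: ???AjPtcZg???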